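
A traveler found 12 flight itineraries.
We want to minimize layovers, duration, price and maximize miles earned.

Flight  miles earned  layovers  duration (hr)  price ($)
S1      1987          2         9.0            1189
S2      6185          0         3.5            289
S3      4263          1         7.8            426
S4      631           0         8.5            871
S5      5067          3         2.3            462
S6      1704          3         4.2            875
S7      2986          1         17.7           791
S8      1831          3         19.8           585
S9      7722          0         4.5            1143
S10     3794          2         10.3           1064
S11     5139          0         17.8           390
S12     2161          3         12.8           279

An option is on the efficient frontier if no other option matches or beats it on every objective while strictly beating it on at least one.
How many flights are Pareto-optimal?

4

S1: dominated by S2 (miles earned 6185≥1987, layovers 0≤2, duration 3.5≤9.0, price 289≤1189).
S2: not dominated.
S3: dominated by S2 (miles earned 6185≥4263, layovers 0≤1, duration 3.5≤7.8, price 289≤426).
S4: dominated by S2 (miles earned 6185≥631, layovers 0≤0, duration 3.5≤8.5, price 289≤871).
S5: not dominated (best duration).
S6: dominated by S2 (miles earned 6185≥1704, layovers 0≤3, duration 3.5≤4.2, price 289≤875).
S7: dominated by S2 (miles earned 6185≥2986, layovers 0≤1, duration 3.5≤17.7, price 289≤791).
S8: dominated by S2 (miles earned 6185≥1831, layovers 0≤3, duration 3.5≤19.8, price 289≤585).
S9: not dominated (best miles earned).
S10: dominated by S2 (miles earned 6185≥3794, layovers 0≤2, duration 3.5≤10.3, price 289≤1064).
S11: dominated by S2 (miles earned 6185≥5139, layovers 0≤0, duration 3.5≤17.8, price 289≤390).
S12: not dominated (best price).
Pareto-optimal: S2, S5, S9, S12 → 4.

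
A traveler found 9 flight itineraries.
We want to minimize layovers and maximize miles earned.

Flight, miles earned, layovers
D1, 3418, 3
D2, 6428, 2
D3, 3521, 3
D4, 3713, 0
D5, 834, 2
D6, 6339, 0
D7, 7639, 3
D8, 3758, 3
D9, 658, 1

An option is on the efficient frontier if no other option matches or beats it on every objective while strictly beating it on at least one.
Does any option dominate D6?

D1: worse on miles earned (3418 vs 6339).
D2: worse on layovers (2 vs 0).
D3: worse on miles earned (3521 vs 6339).
D4: worse on miles earned (3713 vs 6339).
D5: worse on miles earned (834 vs 6339).
D7: worse on layovers (3 vs 0).
D8: worse on miles earned (3758 vs 6339).
D9: worse on miles earned (658 vs 6339).
No option is at least as good as D6 on every objective and strictly better on one.

No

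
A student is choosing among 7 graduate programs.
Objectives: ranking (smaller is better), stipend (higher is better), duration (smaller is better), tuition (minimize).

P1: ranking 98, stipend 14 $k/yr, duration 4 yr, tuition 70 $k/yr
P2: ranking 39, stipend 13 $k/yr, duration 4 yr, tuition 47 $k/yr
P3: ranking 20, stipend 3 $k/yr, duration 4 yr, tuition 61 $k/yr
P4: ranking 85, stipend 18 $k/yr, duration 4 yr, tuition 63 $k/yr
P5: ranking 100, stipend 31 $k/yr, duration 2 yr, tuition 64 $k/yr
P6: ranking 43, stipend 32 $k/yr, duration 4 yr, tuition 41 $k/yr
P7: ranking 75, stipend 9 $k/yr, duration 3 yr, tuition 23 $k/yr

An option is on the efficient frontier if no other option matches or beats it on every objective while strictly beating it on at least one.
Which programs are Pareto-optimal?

P2, P3, P5, P6, P7

P1: dominated by P4 (ranking 85≤98, stipend 18≥14, duration 4≤4, tuition 63≤70).
P2: not dominated.
P3: not dominated (best ranking).
P4: dominated by P6 (ranking 43≤85, stipend 32≥18, duration 4≤4, tuition 41≤63).
P5: not dominated (best duration).
P6: not dominated (best stipend).
P7: not dominated (best tuition).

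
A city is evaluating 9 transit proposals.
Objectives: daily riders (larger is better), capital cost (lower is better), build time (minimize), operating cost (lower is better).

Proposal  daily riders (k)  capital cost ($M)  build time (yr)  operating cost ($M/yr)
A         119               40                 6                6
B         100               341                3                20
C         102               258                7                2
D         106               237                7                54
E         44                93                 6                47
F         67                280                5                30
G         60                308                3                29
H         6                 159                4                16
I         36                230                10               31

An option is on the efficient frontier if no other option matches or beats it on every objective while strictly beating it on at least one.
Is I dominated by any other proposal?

Yes

A vs I: daily riders 119≥36, capital cost 40≤230, build time 6≤10, operating cost 6≤31 — A is at least as good on every objective and strictly better on at least one, so A dominates I.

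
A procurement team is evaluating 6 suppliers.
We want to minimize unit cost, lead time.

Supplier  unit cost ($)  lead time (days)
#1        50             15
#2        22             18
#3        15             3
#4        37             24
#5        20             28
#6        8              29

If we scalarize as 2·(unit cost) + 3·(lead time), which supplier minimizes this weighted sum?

#1: 2·50 + 3·15 = 145
#2: 2·22 + 3·18 = 98
#3: 2·15 + 3·3 = 39
#4: 2·37 + 3·24 = 146
#5: 2·20 + 3·28 = 124
#6: 2·8 + 3·29 = 103
Lowest: #3 at 39.

#3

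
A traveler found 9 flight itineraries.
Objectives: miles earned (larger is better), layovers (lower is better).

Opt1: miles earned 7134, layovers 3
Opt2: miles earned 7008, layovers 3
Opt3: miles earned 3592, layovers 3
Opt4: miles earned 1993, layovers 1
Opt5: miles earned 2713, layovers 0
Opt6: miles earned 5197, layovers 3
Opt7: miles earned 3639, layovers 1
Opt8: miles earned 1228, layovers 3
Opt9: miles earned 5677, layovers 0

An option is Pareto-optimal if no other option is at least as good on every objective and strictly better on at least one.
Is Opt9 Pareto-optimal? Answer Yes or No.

Yes

Opt1: worse on layovers (3 vs 0).
Opt2: worse on layovers (3 vs 0).
Opt3: worse on miles earned (3592 vs 5677).
Opt4: worse on miles earned (1993 vs 5677).
Opt5: worse on miles earned (2713 vs 5677).
Opt6: worse on miles earned (5197 vs 5677).
Opt7: worse on miles earned (3639 vs 5677).
Opt8: worse on miles earned (1228 vs 5677).
No option is at least as good as Opt9 on every objective and strictly better on one.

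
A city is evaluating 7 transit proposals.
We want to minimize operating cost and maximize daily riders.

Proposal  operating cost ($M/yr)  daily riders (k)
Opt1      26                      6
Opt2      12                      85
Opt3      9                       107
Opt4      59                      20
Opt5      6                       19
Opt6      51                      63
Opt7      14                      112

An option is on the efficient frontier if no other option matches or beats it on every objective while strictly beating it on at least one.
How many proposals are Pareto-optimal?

Opt1: dominated by Opt2 (operating cost 12≤26, daily riders 85≥6).
Opt2: dominated by Opt3 (operating cost 9≤12, daily riders 107≥85).
Opt3: not dominated.
Opt4: dominated by Opt2 (operating cost 12≤59, daily riders 85≥20).
Opt5: not dominated (best operating cost).
Opt6: dominated by Opt2 (operating cost 12≤51, daily riders 85≥63).
Opt7: not dominated (best daily riders).
Pareto-optimal: Opt3, Opt5, Opt7 → 3.

3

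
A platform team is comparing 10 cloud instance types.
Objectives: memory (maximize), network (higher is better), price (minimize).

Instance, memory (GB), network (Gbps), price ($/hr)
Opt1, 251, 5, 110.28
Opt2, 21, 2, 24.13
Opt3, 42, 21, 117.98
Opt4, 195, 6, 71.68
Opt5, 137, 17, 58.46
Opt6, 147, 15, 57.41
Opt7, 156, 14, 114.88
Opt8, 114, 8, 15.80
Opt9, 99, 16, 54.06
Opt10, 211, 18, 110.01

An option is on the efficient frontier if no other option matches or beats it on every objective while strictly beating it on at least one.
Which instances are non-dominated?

Opt1: not dominated (best memory).
Opt2: dominated by Opt8 (memory 114≥21, network 8≥2, price 15.80≤24.13).
Opt3: not dominated (best network).
Opt4: not dominated.
Opt5: not dominated.
Opt6: not dominated.
Opt7: dominated by Opt10 (memory 211≥156, network 18≥14, price 110.01≤114.88).
Opt8: not dominated (best price).
Opt9: not dominated.
Opt10: not dominated.

Opt1, Opt3, Opt4, Opt5, Opt6, Opt8, Opt9, Opt10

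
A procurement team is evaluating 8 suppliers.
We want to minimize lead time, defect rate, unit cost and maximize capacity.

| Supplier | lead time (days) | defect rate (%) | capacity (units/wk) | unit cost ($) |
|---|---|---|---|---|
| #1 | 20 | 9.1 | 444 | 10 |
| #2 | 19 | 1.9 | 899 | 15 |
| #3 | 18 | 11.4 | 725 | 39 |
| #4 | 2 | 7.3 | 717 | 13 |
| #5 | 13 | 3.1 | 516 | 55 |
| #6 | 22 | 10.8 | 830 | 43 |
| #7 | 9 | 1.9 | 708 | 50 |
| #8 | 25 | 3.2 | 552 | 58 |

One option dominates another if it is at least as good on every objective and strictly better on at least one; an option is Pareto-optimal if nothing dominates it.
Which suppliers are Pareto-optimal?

#1: not dominated (best unit cost).
#2: not dominated (best capacity).
#3: not dominated.
#4: not dominated (best lead time).
#5: dominated by #7 (lead time 9≤13, defect rate 1.9≤3.1, capacity 708≥516, unit cost 50≤55).
#6: dominated by #2 (lead time 19≤22, defect rate 1.9≤10.8, capacity 899≥830, unit cost 15≤43).
#7: not dominated.
#8: dominated by #2 (lead time 19≤25, defect rate 1.9≤3.2, capacity 899≥552, unit cost 15≤58).

#1, #2, #3, #4, #7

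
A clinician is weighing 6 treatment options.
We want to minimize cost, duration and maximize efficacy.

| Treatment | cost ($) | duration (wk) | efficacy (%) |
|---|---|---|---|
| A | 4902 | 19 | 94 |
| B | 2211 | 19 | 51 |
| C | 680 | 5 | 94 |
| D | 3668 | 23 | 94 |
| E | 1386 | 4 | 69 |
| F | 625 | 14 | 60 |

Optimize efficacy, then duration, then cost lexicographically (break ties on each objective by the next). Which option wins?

C

First maximize efficacy: best is 94, kept {A, C, D}.
Then minimize duration: best is 5, kept {C}.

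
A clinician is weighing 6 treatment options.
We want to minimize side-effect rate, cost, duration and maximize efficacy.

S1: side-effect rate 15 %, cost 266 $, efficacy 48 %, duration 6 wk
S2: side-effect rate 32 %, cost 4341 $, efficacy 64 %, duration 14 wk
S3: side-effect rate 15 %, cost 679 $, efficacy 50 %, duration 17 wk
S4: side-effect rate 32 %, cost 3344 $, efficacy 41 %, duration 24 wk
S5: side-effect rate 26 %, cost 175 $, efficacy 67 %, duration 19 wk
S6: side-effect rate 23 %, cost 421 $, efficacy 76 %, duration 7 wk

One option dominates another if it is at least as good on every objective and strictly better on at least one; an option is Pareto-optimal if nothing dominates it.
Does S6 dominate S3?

S6 vs S3: S6 is worse on side-effect rate (23 vs 15), so it does not dominate S3.

No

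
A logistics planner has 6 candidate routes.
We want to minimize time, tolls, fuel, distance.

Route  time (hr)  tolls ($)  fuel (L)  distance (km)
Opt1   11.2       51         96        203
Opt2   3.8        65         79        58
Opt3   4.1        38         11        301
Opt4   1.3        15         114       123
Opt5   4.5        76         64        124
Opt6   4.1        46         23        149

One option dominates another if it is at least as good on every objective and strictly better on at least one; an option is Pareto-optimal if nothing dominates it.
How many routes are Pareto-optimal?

5

Opt1: dominated by Opt6 (time 4.1≤11.2, tolls 46≤51, fuel 23≤96, distance 149≤203).
Opt2: not dominated (best distance).
Opt3: not dominated (best fuel).
Opt4: not dominated (best time).
Opt5: not dominated.
Opt6: not dominated.
Pareto-optimal: Opt2, Opt3, Opt4, Opt5, Opt6 → 5.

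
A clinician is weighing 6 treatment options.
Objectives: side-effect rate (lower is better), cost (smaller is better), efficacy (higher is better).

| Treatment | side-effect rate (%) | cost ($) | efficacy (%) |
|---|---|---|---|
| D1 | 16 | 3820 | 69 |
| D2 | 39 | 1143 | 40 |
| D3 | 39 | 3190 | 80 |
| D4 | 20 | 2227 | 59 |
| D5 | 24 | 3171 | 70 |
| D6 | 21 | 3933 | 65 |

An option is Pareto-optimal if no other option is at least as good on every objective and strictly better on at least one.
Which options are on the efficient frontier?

D1, D2, D3, D4, D5

D1: not dominated (best side-effect rate).
D2: not dominated (best cost).
D3: not dominated (best efficacy).
D4: not dominated.
D5: not dominated.
D6: dominated by D1 (side-effect rate 16≤21, cost 3820≤3933, efficacy 69≥65).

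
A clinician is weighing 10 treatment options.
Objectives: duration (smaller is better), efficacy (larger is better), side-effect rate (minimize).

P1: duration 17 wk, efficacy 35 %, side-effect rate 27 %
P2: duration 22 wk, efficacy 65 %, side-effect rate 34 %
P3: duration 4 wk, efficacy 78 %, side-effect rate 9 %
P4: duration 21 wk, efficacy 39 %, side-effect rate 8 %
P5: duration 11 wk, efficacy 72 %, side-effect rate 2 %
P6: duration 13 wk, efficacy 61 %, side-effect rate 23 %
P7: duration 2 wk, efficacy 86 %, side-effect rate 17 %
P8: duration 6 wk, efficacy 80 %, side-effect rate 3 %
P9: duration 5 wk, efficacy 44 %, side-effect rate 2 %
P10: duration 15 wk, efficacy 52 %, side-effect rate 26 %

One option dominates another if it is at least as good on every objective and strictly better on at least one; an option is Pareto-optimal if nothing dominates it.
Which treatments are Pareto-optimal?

P3, P5, P7, P8, P9

P1: dominated by P3 (duration 4≤17, efficacy 78≥35, side-effect rate 9≤27).
P2: dominated by P3 (duration 4≤22, efficacy 78≥65, side-effect rate 9≤34).
P3: not dominated.
P4: dominated by P5 (duration 11≤21, efficacy 72≥39, side-effect rate 2≤8).
P5: not dominated.
P6: dominated by P3 (duration 4≤13, efficacy 78≥61, side-effect rate 9≤23).
P7: not dominated (best duration).
P8: not dominated.
P9: not dominated.
P10: dominated by P3 (duration 4≤15, efficacy 78≥52, side-effect rate 9≤26).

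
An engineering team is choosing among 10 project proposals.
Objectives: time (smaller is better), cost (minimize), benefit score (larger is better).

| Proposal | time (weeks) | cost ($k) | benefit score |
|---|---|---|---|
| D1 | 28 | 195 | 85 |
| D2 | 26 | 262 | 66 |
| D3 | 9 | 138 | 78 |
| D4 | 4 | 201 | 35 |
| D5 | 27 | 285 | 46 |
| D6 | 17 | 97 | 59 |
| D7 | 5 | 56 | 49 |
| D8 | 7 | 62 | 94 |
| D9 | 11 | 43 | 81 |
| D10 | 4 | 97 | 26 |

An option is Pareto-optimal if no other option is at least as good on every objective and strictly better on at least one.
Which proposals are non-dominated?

D1: dominated by D8 (time 7≤28, cost 62≤195, benefit score 94≥85).
D2: dominated by D3 (time 9≤26, cost 138≤262, benefit score 78≥66).
D3: dominated by D8 (time 7≤9, cost 62≤138, benefit score 94≥78).
D4: not dominated.
D5: dominated by D2 (time 26≤27, cost 262≤285, benefit score 66≥46).
D6: dominated by D8 (time 7≤17, cost 62≤97, benefit score 94≥59).
D7: not dominated.
D8: not dominated (best benefit score).
D9: not dominated (best cost).
D10: not dominated.

D4, D7, D8, D9, D10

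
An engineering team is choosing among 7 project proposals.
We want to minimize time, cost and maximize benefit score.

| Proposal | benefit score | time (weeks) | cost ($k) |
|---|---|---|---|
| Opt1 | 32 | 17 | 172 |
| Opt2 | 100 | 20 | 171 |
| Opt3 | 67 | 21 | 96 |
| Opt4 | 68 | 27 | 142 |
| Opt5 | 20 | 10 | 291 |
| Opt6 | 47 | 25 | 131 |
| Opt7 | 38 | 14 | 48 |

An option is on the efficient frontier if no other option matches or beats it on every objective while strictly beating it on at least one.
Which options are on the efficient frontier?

Opt2, Opt3, Opt4, Opt5, Opt7

Opt1: dominated by Opt7 (benefit score 38≥32, time 14≤17, cost 48≤172).
Opt2: not dominated (best benefit score).
Opt3: not dominated.
Opt4: not dominated.
Opt5: not dominated (best time).
Opt6: dominated by Opt3 (benefit score 67≥47, time 21≤25, cost 96≤131).
Opt7: not dominated (best cost).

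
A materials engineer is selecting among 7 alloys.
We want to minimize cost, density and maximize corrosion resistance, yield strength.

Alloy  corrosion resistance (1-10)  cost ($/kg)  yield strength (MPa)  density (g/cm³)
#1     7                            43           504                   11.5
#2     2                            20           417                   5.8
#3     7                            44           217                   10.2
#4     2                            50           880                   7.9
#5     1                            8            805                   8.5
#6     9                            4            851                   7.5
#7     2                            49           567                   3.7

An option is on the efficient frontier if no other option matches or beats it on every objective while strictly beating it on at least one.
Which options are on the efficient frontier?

#1: dominated by #6 (corrosion resistance 9≥7, cost 4≤43, yield strength 851≥504, density 7.5≤11.5).
#2: not dominated.
#3: dominated by #6 (corrosion resistance 9≥7, cost 4≤44, yield strength 851≥217, density 7.5≤10.2).
#4: not dominated (best yield strength).
#5: dominated by #6 (corrosion resistance 9≥1, cost 4≤8, yield strength 851≥805, density 7.5≤8.5).
#6: not dominated (best corrosion resistance).
#7: not dominated (best density).

#2, #4, #6, #7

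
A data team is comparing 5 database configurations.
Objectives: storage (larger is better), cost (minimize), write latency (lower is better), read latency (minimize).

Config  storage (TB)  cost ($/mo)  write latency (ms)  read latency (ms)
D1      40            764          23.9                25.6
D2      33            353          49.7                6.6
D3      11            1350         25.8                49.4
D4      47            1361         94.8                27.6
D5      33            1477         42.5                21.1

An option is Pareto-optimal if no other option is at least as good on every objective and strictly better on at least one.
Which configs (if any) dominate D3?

D1

D1: storage 40≥11, cost 764≤1350, write latency 23.9≤25.8, read latency 25.6≤49.4 — dominates D3.
Others (D2, D4, D5) are each worse than D3 on at least one objective.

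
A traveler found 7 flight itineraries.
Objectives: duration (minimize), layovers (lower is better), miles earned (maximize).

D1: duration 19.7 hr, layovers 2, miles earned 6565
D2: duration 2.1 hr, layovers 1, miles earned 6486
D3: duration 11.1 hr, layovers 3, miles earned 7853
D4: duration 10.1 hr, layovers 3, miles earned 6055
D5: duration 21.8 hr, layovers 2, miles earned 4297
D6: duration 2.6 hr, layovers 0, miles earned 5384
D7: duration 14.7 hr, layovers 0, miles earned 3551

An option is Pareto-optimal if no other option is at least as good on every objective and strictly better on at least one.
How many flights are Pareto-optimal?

D1: not dominated.
D2: not dominated (best duration).
D3: not dominated (best miles earned).
D4: dominated by D2 (duration 2.1≤10.1, layovers 1≤3, miles earned 6486≥6055).
D5: dominated by D1 (duration 19.7≤21.8, layovers 2≤2, miles earned 6565≥4297).
D6: not dominated.
D7: dominated by D6 (duration 2.6≤14.7, layovers 0≤0, miles earned 5384≥3551).
Pareto-optimal: D1, D2, D3, D6 → 4.

4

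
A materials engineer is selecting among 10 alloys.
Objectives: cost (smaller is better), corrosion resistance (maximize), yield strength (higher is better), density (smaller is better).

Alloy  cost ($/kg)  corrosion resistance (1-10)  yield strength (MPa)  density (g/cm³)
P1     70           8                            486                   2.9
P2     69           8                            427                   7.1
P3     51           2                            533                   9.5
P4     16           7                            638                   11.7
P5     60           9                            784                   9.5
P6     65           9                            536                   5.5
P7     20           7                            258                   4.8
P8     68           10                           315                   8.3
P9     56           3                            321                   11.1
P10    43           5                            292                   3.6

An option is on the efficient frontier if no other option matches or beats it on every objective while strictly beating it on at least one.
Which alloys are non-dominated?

P1, P3, P4, P5, P6, P7, P8, P9, P10

P1: not dominated (best density).
P2: dominated by P6 (cost 65≤69, corrosion resistance 9≥8, yield strength 536≥427, density 5.5≤7.1).
P3: not dominated.
P4: not dominated (best cost).
P5: not dominated (best yield strength).
P6: not dominated.
P7: not dominated.
P8: not dominated (best corrosion resistance).
P9: not dominated.
P10: not dominated.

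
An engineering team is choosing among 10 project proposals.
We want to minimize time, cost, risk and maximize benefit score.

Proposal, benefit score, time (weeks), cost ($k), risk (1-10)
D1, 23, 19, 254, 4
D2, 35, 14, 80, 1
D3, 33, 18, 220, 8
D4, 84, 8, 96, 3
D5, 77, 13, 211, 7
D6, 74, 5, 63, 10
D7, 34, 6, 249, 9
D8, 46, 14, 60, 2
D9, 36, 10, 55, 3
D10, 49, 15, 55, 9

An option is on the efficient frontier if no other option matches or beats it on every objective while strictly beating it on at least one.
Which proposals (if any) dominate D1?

D2, D4, D8, D9

D2: benefit score 35≥23, time 14≤19, cost 80≤254, risk 1≤4 — dominates D1.
D4: benefit score 84≥23, time 8≤19, cost 96≤254, risk 3≤4 — dominates D1.
D8: benefit score 46≥23, time 14≤19, cost 60≤254, risk 2≤4 — dominates D1.
D9: benefit score 36≥23, time 10≤19, cost 55≤254, risk 3≤4 — dominates D1.
Others (D3, D5, D6, D7, D10) are each worse than D1 on at least one objective.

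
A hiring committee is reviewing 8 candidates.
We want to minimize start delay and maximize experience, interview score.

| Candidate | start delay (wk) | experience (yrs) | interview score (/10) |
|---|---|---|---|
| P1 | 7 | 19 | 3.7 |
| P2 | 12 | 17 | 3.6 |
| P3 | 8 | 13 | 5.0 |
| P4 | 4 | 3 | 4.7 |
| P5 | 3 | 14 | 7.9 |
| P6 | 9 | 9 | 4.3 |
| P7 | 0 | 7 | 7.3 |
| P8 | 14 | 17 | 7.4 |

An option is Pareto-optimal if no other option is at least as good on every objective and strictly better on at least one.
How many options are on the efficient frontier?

4

P1: not dominated (best experience).
P2: dominated by P1 (start delay 7≤12, experience 19≥17, interview score 3.7≥3.6).
P3: dominated by P5 (start delay 3≤8, experience 14≥13, interview score 7.9≥5.0).
P4: dominated by P5 (start delay 3≤4, experience 14≥3, interview score 7.9≥4.7).
P5: not dominated (best interview score).
P6: dominated by P3 (start delay 8≤9, experience 13≥9, interview score 5.0≥4.3).
P7: not dominated (best start delay).
P8: not dominated.
Pareto-optimal: P1, P5, P7, P8 → 4.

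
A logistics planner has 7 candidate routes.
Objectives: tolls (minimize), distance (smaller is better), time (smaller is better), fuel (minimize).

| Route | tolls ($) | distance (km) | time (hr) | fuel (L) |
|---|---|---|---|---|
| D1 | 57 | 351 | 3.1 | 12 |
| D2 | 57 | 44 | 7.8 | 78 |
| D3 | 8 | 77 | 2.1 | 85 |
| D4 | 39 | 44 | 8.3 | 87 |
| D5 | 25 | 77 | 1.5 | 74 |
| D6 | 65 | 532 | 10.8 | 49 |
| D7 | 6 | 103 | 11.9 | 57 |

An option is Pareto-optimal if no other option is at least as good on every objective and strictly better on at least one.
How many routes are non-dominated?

D1: not dominated (best fuel).
D2: not dominated.
D3: not dominated.
D4: not dominated.
D5: not dominated (best time).
D6: dominated by D1 (tolls 57≤65, distance 351≤532, time 3.1≤10.8, fuel 12≤49).
D7: not dominated (best tolls).
Pareto-optimal: D1, D2, D3, D4, D5, D7 → 6.

6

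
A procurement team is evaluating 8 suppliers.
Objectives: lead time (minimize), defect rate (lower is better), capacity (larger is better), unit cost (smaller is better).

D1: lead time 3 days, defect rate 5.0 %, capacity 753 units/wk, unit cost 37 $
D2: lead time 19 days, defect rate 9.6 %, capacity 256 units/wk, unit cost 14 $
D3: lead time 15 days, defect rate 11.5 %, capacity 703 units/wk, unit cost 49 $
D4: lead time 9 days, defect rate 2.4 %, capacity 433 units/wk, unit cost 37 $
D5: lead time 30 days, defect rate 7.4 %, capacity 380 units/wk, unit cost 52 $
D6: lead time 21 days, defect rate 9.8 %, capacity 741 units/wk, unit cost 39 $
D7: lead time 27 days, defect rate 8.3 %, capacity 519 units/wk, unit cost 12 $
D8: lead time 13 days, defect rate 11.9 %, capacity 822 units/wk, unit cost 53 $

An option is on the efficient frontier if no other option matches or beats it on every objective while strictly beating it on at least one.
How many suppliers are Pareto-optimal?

5

D1: not dominated (best lead time).
D2: not dominated.
D3: dominated by D1 (lead time 3≤15, defect rate 5.0≤11.5, capacity 753≥703, unit cost 37≤49).
D4: not dominated (best defect rate).
D5: dominated by D1 (lead time 3≤30, defect rate 5.0≤7.4, capacity 753≥380, unit cost 37≤52).
D6: dominated by D1 (lead time 3≤21, defect rate 5.0≤9.8, capacity 753≥741, unit cost 37≤39).
D7: not dominated (best unit cost).
D8: not dominated (best capacity).
Pareto-optimal: D1, D2, D4, D7, D8 → 5.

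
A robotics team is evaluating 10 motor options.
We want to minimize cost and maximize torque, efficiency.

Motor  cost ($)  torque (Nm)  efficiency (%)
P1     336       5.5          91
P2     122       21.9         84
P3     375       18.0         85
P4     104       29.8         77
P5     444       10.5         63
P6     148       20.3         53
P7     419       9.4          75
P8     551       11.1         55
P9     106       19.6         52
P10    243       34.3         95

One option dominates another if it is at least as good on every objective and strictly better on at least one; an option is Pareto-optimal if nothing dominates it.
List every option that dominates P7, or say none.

P2, P3, P4, P10

P2: cost 122≤419, torque 21.9≥9.4, efficiency 84≥75 — dominates P7.
P3: cost 375≤419, torque 18.0≥9.4, efficiency 85≥75 — dominates P7.
P4: cost 104≤419, torque 29.8≥9.4, efficiency 77≥75 — dominates P7.
P10: cost 243≤419, torque 34.3≥9.4, efficiency 95≥75 — dominates P7.
Others (P1, P5, P6, P8, P9) are each worse than P7 on at least one objective.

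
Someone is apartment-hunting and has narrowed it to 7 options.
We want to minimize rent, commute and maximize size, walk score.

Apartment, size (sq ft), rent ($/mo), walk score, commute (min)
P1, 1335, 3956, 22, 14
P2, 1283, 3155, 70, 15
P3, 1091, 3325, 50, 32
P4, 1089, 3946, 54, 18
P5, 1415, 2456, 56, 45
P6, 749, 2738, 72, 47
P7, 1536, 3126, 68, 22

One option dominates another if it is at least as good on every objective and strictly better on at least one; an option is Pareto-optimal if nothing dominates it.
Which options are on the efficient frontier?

P1: not dominated (best commute).
P2: not dominated.
P3: dominated by P2 (size 1283≥1091, rent 3155≤3325, walk score 70≥50, commute 15≤32).
P4: dominated by P2 (size 1283≥1089, rent 3155≤3946, walk score 70≥54, commute 15≤18).
P5: not dominated (best rent).
P6: not dominated (best walk score).
P7: not dominated (best size).

P1, P2, P5, P6, P7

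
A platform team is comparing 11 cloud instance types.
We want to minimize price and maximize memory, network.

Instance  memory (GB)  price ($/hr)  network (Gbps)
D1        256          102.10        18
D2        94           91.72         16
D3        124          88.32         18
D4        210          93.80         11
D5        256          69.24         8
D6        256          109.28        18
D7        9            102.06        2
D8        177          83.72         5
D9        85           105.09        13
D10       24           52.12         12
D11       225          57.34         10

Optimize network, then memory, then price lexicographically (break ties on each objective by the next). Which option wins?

D1

First maximize network: best is 18, kept {D1, D3, D6}.
Then maximize memory: best is 256, kept {D1, D6}.
Then minimize price: best is 102.10, kept {D1}.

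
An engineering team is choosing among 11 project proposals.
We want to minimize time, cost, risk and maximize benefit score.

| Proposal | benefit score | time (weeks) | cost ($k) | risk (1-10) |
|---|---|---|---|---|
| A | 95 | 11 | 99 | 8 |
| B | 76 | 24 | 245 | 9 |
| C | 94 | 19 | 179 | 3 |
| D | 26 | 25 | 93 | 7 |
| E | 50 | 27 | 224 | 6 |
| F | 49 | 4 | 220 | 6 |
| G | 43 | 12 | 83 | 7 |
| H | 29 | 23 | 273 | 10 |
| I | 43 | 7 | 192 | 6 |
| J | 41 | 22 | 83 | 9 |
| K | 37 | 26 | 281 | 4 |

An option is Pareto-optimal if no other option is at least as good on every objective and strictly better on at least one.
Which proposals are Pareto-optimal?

A: not dominated (best benefit score).
B: dominated by A (benefit score 95≥76, time 11≤24, cost 99≤245, risk 8≤9).
C: not dominated (best risk).
D: dominated by G (benefit score 43≥26, time 12≤25, cost 83≤93, risk 7≤7).
E: dominated by C (benefit score 94≥50, time 19≤27, cost 179≤224, risk 3≤6).
F: not dominated (best time).
G: not dominated.
H: dominated by A (benefit score 95≥29, time 11≤23, cost 99≤273, risk 8≤10).
I: not dominated.
J: dominated by G (benefit score 43≥41, time 12≤22, cost 83≤83, risk 7≤9).
K: dominated by C (benefit score 94≥37, time 19≤26, cost 179≤281, risk 3≤4).

A, C, F, G, I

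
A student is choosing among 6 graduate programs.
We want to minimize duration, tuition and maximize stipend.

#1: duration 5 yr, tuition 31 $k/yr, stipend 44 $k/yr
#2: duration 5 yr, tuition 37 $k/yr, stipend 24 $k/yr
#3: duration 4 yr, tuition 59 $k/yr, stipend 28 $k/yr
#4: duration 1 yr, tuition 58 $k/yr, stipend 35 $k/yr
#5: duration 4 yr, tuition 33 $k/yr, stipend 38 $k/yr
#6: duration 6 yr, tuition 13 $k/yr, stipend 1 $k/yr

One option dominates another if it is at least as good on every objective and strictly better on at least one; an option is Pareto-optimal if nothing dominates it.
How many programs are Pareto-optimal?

#1: not dominated (best stipend).
#2: dominated by #1 (duration 5≤5, tuition 31≤37, stipend 44≥24).
#3: dominated by #4 (duration 1≤4, tuition 58≤59, stipend 35≥28).
#4: not dominated (best duration).
#5: not dominated.
#6: not dominated (best tuition).
Pareto-optimal: #1, #4, #5, #6 → 4.

4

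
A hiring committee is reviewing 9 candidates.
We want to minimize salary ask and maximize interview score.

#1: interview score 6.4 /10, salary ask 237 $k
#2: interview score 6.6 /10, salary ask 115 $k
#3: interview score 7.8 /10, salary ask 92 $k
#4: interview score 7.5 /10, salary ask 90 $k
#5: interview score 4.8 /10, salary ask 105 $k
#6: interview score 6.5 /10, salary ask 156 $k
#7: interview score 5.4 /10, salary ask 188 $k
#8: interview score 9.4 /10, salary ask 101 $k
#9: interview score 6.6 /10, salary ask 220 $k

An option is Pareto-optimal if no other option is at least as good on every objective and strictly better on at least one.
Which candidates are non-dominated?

#3, #4, #8

#1: dominated by #2 (interview score 6.6≥6.4, salary ask 115≤237).
#2: dominated by #3 (interview score 7.8≥6.6, salary ask 92≤115).
#3: not dominated.
#4: not dominated (best salary ask).
#5: dominated by #3 (interview score 7.8≥4.8, salary ask 92≤105).
#6: dominated by #2 (interview score 6.6≥6.5, salary ask 115≤156).
#7: dominated by #2 (interview score 6.6≥5.4, salary ask 115≤188).
#8: not dominated (best interview score).
#9: dominated by #2 (interview score 6.6≥6.6, salary ask 115≤220).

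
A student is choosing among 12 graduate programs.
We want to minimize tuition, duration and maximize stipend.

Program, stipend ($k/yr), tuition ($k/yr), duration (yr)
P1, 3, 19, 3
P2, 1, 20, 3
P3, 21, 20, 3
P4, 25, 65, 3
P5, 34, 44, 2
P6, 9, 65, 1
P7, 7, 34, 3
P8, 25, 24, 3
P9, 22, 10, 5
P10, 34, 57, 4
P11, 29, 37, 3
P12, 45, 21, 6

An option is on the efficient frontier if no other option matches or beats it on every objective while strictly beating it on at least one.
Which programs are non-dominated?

P1, P3, P5, P6, P8, P9, P11, P12

P1: not dominated.
P2: dominated by P1 (stipend 3≥1, tuition 19≤20, duration 3≤3).
P3: not dominated.
P4: dominated by P5 (stipend 34≥25, tuition 44≤65, duration 2≤3).
P5: not dominated.
P6: not dominated (best duration).
P7: dominated by P3 (stipend 21≥7, tuition 20≤34, duration 3≤3).
P8: not dominated.
P9: not dominated (best tuition).
P10: dominated by P5 (stipend 34≥34, tuition 44≤57, duration 2≤4).
P11: not dominated.
P12: not dominated (best stipend).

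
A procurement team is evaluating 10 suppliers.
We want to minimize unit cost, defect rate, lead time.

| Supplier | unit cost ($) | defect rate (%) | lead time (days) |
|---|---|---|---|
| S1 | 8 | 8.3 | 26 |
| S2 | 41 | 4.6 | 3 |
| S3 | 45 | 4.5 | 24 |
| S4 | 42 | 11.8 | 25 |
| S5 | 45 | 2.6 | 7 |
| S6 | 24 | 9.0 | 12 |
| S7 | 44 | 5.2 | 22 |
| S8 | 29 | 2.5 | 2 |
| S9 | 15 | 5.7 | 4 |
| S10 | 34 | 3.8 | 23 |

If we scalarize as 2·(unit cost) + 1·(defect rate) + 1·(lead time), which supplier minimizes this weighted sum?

S9

S1: 2·8 + 1·8.3 + 1·26 = 50.3
S2: 2·41 + 1·4.6 + 1·3 = 89.6
S3: 2·45 + 1·4.5 + 1·24 = 118.5
S4: 2·42 + 1·11.8 + 1·25 = 120.8
S5: 2·45 + 1·2.6 + 1·7 = 99.6
S6: 2·24 + 1·9.0 + 1·12 = 69.0
S7: 2·44 + 1·5.2 + 1·22 = 115.2
S8: 2·29 + 1·2.5 + 1·2 = 62.5
S9: 2·15 + 1·5.7 + 1·4 = 39.7
S10: 2·34 + 1·3.8 + 1·23 = 94.8
Lowest: S9 at 39.7.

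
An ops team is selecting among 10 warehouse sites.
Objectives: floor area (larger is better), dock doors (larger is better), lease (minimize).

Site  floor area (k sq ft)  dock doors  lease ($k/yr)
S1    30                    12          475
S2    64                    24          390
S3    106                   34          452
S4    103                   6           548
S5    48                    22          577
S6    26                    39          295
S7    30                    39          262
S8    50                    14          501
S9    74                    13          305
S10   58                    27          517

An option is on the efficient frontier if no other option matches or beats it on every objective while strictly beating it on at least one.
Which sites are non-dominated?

S2, S3, S7, S9

S1: dominated by S2 (floor area 64≥30, dock doors 24≥12, lease 390≤475).
S2: not dominated.
S3: not dominated (best floor area).
S4: dominated by S3 (floor area 106≥103, dock doors 34≥6, lease 452≤548).
S5: dominated by S2 (floor area 64≥48, dock doors 24≥22, lease 390≤577).
S6: dominated by S7 (floor area 30≥26, dock doors 39≥39, lease 262≤295).
S7: not dominated (best lease).
S8: dominated by S2 (floor area 64≥50, dock doors 24≥14, lease 390≤501).
S9: not dominated.
S10: dominated by S3 (floor area 106≥58, dock doors 34≥27, lease 452≤517).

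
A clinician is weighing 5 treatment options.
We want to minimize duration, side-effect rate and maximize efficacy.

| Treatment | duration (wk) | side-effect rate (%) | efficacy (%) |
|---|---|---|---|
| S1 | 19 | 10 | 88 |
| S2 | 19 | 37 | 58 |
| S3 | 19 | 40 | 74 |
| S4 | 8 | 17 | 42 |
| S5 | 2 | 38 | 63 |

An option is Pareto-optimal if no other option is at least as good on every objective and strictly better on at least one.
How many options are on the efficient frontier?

S1: not dominated (best side-effect rate).
S2: dominated by S1 (duration 19≤19, side-effect rate 10≤37, efficacy 88≥58).
S3: dominated by S1 (duration 19≤19, side-effect rate 10≤40, efficacy 88≥74).
S4: not dominated.
S5: not dominated (best duration).
Pareto-optimal: S1, S4, S5 → 3.

3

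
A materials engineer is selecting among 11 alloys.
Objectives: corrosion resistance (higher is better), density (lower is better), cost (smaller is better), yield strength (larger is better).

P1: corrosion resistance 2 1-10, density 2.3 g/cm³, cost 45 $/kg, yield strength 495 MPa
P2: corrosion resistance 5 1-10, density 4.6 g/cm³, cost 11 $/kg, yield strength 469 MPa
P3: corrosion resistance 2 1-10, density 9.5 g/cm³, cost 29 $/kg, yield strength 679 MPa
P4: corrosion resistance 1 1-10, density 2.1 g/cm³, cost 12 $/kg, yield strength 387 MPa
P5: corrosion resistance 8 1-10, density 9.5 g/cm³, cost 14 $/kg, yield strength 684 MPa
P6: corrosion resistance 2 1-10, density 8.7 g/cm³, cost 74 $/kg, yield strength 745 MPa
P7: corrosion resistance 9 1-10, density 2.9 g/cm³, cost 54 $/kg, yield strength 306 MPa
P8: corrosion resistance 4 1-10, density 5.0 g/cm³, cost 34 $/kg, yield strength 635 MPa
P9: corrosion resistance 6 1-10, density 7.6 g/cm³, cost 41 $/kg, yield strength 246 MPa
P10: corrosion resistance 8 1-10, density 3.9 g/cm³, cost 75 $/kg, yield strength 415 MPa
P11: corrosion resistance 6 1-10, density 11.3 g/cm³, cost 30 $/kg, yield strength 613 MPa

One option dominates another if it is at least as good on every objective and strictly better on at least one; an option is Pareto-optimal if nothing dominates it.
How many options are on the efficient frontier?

9

P1: not dominated.
P2: not dominated (best cost).
P3: dominated by P5 (corrosion resistance 8≥2, density 9.5≤9.5, cost 14≤29, yield strength 684≥679).
P4: not dominated (best density).
P5: not dominated.
P6: not dominated (best yield strength).
P7: not dominated (best corrosion resistance).
P8: not dominated.
P9: not dominated.
P10: not dominated.
P11: dominated by P5 (corrosion resistance 8≥6, density 9.5≤11.3, cost 14≤30, yield strength 684≥613).
Pareto-optimal: P1, P2, P4, P5, P6, P7, P8, P9, P10 → 9.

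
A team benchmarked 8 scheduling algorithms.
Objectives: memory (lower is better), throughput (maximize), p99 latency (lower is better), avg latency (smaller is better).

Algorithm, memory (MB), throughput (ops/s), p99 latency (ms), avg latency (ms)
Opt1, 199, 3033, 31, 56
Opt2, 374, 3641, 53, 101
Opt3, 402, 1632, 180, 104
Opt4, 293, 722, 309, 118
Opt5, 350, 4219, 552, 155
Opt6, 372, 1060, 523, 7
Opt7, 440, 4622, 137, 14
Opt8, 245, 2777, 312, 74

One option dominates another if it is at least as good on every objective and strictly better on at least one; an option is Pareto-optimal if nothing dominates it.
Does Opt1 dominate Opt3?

Opt1 vs Opt3: memory 199≤402, throughput 3033≥1632, p99 latency 31≤180, avg latency 56≤104 — Opt1 is at least as good on every objective with at least one strict improvement.

Yes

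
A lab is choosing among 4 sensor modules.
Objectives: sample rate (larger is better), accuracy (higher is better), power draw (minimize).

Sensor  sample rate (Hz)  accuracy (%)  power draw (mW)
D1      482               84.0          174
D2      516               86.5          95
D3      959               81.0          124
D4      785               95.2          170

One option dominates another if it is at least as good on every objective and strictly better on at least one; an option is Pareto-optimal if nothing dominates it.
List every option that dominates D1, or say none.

D2, D4

D2: sample rate 516≥482, accuracy 86.5≥84.0, power draw 95≤174 — dominates D1.
D4: sample rate 785≥482, accuracy 95.2≥84.0, power draw 170≤174 — dominates D1.
Others (D3) are each worse than D1 on at least one objective.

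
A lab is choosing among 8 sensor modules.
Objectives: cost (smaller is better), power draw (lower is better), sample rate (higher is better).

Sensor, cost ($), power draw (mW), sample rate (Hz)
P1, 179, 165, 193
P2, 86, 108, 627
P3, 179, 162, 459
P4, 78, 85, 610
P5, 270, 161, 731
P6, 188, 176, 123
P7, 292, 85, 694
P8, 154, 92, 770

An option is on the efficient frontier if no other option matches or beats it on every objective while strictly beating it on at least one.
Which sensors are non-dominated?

P2, P4, P7, P8

P1: dominated by P2 (cost 86≤179, power draw 108≤165, sample rate 627≥193).
P2: not dominated.
P3: dominated by P2 (cost 86≤179, power draw 108≤162, sample rate 627≥459).
P4: not dominated (best cost).
P5: dominated by P8 (cost 154≤270, power draw 92≤161, sample rate 770≥731).
P6: dominated by P1 (cost 179≤188, power draw 165≤176, sample rate 193≥123).
P7: not dominated.
P8: not dominated (best sample rate).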